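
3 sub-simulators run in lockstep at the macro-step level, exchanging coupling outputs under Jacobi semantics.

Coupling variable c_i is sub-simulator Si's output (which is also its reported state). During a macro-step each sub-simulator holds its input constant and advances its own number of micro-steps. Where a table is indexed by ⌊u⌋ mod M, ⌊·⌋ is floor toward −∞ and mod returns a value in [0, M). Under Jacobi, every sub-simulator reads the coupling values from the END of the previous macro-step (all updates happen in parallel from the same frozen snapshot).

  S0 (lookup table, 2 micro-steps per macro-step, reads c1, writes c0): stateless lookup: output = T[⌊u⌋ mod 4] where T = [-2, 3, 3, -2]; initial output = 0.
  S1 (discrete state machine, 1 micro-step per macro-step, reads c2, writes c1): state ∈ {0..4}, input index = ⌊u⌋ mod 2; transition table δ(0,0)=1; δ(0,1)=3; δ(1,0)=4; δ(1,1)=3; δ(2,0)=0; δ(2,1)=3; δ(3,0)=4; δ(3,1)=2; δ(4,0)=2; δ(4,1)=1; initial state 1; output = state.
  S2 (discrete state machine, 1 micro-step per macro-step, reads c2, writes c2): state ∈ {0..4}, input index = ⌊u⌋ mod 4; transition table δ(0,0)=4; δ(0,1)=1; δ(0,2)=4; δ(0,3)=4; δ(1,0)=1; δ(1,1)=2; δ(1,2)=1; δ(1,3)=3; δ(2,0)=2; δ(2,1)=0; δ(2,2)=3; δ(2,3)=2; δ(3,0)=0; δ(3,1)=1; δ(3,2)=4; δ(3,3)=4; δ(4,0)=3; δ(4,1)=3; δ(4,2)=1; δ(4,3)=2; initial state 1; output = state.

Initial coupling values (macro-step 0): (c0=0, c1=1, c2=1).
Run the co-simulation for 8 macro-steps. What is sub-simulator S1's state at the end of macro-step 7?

S1 state at macro-step 7 = 1

macro 1: S0 reads c1=1 → after 2×micro: 3; S1 reads c2=1 → after 1×micro: 3; S2 reads c2=1 → after 1×micro: 2 ⇒ (c0=3, c1=3, c2=2)
macro 2: S0 reads c1=3 → after 2×micro: -2; S1 reads c2=2 → after 1×micro: 4; S2 reads c2=2 → after 1×micro: 3 ⇒ (c0=-2, c1=4, c2=3)
macro 3: S0 reads c1=4 → after 2×micro: -2; S1 reads c2=3 → after 1×micro: 1; S2 reads c2=3 → after 1×micro: 4 ⇒ (c0=-2, c1=1, c2=4)
macro 4: S0 reads c1=1 → after 2×micro: 3; S1 reads c2=4 → after 1×micro: 4; S2 reads c2=4 → after 1×micro: 3 ⇒ (c0=3, c1=4, c2=3)
macro 5: S0 reads c1=4 → after 2×micro: -2; S1 reads c2=3 → after 1×micro: 1; S2 reads c2=3 → after 1×micro: 4 ⇒ (c0=-2, c1=1, c2=4)
macro 6: S0 reads c1=1 → after 2×micro: 3; S1 reads c2=4 → after 1×micro: 4; S2 reads c2=4 → after 1×micro: 3 ⇒ (c0=3, c1=4, c2=3)
macro 7: S0 reads c1=4 → after 2×micro: -2; S1 reads c2=3 → after 1×micro: 1; S2 reads c2=3 → after 1×micro: 4 ⇒ (c0=-2, c1=1, c2=4)
macro 8: S0 reads c1=1 → after 2×micro: 3; S1 reads c2=4 → after 1×micro: 4; S2 reads c2=4 → after 1×micro: 3 ⇒ (c0=3, c1=4, c2=3)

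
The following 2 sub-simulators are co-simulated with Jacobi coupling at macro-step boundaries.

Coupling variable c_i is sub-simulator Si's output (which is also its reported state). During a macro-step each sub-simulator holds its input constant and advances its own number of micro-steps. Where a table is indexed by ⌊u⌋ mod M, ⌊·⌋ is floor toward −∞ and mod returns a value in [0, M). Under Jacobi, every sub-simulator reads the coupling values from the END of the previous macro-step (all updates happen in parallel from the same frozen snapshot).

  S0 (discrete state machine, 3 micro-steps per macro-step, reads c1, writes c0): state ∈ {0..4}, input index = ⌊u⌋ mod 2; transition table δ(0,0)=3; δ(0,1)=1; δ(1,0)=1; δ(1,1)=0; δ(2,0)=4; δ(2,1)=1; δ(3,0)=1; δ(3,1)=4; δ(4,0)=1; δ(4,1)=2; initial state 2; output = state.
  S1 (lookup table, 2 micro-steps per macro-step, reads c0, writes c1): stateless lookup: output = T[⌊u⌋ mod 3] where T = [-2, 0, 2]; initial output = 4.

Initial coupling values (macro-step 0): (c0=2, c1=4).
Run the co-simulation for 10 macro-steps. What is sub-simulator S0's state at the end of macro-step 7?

S0 state at macro-step 7 = 1

macro 1: S0 reads c1=4 → after 3×micro: 1; S1 reads c0=2 → after 2×micro: 2 ⇒ (c0=1, c1=2)
macro 2: S0 reads c1=2 → after 3×micro: 1; S1 reads c0=1 → after 2×micro: 0 ⇒ (c0=1, c1=0)
macro 3: S0 reads c1=0 → after 3×micro: 1; S1 reads c0=1 → after 2×micro: 0 ⇒ (c0=1, c1=0)
macro 4: S0 reads c1=0 → after 3×micro: 1; S1 reads c0=1 → after 2×micro: 0 ⇒ (c0=1, c1=0)
macro 5: S0 reads c1=0 → after 3×micro: 1; S1 reads c0=1 → after 2×micro: 0 ⇒ (c0=1, c1=0)
macro 6: S0 reads c1=0 → after 3×micro: 1; S1 reads c0=1 → after 2×micro: 0 ⇒ (c0=1, c1=0)
macro 7: S0 reads c1=0 → after 3×micro: 1; S1 reads c0=1 → after 2×micro: 0 ⇒ (c0=1, c1=0)
macro 8: S0 reads c1=0 → after 3×micro: 1; S1 reads c0=1 → after 2×micro: 0 ⇒ (c0=1, c1=0)
macro 9: S0 reads c1=0 → after 3×micro: 1; S1 reads c0=1 → after 2×micro: 0 ⇒ (c0=1, c1=0)
macro 10: S0 reads c1=0 → after 3×micro: 1; S1 reads c0=1 → after 2×micro: 0 ⇒ (c0=1, c1=0)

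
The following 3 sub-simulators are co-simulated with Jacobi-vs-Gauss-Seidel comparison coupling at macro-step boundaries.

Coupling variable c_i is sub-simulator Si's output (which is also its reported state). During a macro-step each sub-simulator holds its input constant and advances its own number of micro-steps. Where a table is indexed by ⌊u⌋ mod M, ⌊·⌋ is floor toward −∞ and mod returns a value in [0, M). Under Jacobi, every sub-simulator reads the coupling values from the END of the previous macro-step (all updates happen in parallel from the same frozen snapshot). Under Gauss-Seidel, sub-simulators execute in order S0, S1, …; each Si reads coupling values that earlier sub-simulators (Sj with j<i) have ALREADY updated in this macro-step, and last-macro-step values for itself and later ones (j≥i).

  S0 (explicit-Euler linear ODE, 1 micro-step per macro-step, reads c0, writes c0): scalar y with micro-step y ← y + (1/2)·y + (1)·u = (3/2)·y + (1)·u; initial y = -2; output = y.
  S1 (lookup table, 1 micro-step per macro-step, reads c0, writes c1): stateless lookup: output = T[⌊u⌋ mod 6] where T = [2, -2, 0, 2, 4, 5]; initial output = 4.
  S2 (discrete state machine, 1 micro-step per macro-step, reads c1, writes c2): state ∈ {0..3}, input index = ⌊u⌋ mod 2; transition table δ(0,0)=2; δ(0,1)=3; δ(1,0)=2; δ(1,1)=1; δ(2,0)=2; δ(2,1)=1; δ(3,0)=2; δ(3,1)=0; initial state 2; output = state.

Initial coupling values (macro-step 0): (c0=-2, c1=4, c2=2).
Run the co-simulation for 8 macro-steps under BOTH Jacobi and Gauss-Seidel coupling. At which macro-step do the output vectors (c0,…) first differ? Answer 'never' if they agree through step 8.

first divergence at macro-step: 1

[Jacobi] macro 1: S0 reads c0=-2 → after 1×micro: -5; S1 reads c0=-2 → after 1×micro: 4; S2 reads c1=4 → after 1×micro: 2 ⇒ (c0=-5, c1=4, c2=2)
[Jacobi] macro 2: S0 reads c0=-5 → after 1×micro: -25/2; S1 reads c0=-5 → after 1×micro: -2; S2 reads c1=4 → after 1×micro: 2 ⇒ (c0=-25/2, c1=-2, c2=2)
[Jacobi] macro 3: S0 reads c0=-25/2 → after 1×micro: -125/4; S1 reads c0=-25/2 → after 1×micro: 5; S2 reads c1=-2 → after 1×micro: 2 ⇒ (c0=-125/4, c1=5, c2=2)
[Jacobi] macro 4: S0 reads c0=-125/4 → after 1×micro: -625/8; S1 reads c0=-125/4 → after 1×micro: 4; S2 reads c1=5 → after 1×micro: 1 ⇒ (c0=-625/8, c1=4, c2=1)
[Jacobi] macro 5: S0 reads c0=-625/8 → after 1×micro: -3125/16; S1 reads c0=-625/8 → after 1×micro: 5; S2 reads c1=4 → after 1×micro: 2 ⇒ (c0=-3125/16, c1=5, c2=2)
[Jacobi] macro 6: S0 reads c0=-3125/16 → after 1×micro: -15625/32; S1 reads c0=-3125/16 → after 1×micro: 0; S2 reads c1=5 → after 1×micro: 1 ⇒ (c0=-15625/32, c1=0, c2=1)
[Jacobi] macro 7: S0 reads c0=-15625/32 → after 1×micro: -78125/64; S1 reads c0=-15625/32 → after 1×micro: 2; S2 reads c1=0 → after 1×micro: 2 ⇒ (c0=-78125/64, c1=2, c2=2)
[Jacobi] macro 8: S0 reads c0=-78125/64 → after 1×micro: -390625/128; S1 reads c0=-78125/64 → after 1×micro: 2; S2 reads c1=2 → after 1×micro: 2 ⇒ (c0=-390625/128, c1=2, c2=2)
[Gauss-Seidel] macro 1: S0 reads c0=-2 → after 1×micro: -5; S1 reads c0=-5 → after 1×micro: -2; S2 reads c1=-2 → after 1×micro: 2 ⇒ (c0=-5, c1=-2, c2=2)
[Gauss-Seidel] macro 2: S0 reads c0=-5 → after 1×micro: -25/2; S1 reads c0=-25/2 → after 1×micro: 5; S2 reads c1=5 → after 1×micro: 1 ⇒ (c0=-25/2, c1=5, c2=1)
[Gauss-Seidel] macro 3: S0 reads c0=-25/2 → after 1×micro: -125/4; S1 reads c0=-125/4 → after 1×micro: 4; S2 reads c1=4 → after 1×micro: 2 ⇒ (c0=-125/4, c1=4, c2=2)
[Gauss-Seidel] macro 4: S0 reads c0=-125/4 → after 1×micro: -625/8; S1 reads c0=-625/8 → after 1×micro: 5; S2 reads c1=5 → after 1×micro: 1 ⇒ (c0=-625/8, c1=5, c2=1)
[Gauss-Seidel] macro 5: S0 reads c0=-625/8 → after 1×micro: -3125/16; S1 reads c0=-3125/16 → after 1×micro: 0; S2 reads c1=0 → after 1×micro: 2 ⇒ (c0=-3125/16, c1=0, c2=2)
[Gauss-Seidel] macro 6: S0 reads c0=-3125/16 → after 1×micro: -15625/32; S1 reads c0=-15625/32 → after 1×micro: 2; S2 reads c1=2 → after 1×micro: 2 ⇒ (c0=-15625/32, c1=2, c2=2)
[Gauss-Seidel] macro 7: S0 reads c0=-15625/32 → after 1×micro: -78125/64; S1 reads c0=-78125/64 → after 1×micro: 2; S2 reads c1=2 → after 1×micro: 2 ⇒ (c0=-78125/64, c1=2, c2=2)
[Gauss-Seidel] macro 8: S0 reads c0=-78125/64 → after 1×micro: -390625/128; S1 reads c0=-390625/128 → after 1×micro: 0; S2 reads c1=0 → after 1×micro: 2 ⇒ (c0=-390625/128, c1=0, c2=2)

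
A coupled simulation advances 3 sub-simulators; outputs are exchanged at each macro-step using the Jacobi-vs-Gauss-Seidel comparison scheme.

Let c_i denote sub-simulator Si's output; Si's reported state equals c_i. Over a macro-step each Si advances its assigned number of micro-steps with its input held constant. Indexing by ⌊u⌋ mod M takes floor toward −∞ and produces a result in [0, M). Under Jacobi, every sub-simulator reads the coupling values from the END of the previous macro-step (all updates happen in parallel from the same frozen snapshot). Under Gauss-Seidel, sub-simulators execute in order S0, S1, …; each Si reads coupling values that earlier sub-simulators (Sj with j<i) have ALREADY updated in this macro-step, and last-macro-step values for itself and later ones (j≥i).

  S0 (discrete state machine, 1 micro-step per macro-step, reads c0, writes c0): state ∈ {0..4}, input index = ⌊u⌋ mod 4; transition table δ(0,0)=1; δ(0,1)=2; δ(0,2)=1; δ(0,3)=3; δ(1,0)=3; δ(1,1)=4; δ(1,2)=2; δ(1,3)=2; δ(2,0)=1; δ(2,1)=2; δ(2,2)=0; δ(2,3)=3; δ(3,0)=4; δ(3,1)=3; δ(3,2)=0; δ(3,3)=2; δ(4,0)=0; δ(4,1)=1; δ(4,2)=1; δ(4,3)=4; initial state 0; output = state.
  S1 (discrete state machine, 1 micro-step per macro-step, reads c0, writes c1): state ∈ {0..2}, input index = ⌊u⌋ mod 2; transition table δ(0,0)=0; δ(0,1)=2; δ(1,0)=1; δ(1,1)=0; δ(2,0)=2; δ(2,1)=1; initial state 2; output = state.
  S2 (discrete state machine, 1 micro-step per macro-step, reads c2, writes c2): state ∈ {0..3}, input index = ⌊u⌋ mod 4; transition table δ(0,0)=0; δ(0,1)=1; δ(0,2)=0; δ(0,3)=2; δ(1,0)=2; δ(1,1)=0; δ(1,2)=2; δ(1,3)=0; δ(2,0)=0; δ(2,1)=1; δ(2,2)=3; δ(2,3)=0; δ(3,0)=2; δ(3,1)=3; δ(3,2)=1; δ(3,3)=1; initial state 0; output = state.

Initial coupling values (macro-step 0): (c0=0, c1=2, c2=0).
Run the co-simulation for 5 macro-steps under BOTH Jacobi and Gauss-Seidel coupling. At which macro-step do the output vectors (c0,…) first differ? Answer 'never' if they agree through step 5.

first divergence at macro-step: 1

[Jacobi] macro 1: S0 reads c0=0 → after 1×micro: 1; S1 reads c0=0 → after 1×micro: 2; S2 reads c2=0 → after 1×micro: 0 ⇒ (c0=1, c1=2, c2=0)
[Jacobi] macro 2: S0 reads c0=1 → after 1×micro: 4; S1 reads c0=1 → after 1×micro: 1; S2 reads c2=0 → after 1×micro: 0 ⇒ (c0=4, c1=1, c2=0)
[Jacobi] macro 3: S0 reads c0=4 → after 1×micro: 0; S1 reads c0=4 → after 1×micro: 1; S2 reads c2=0 → after 1×micro: 0 ⇒ (c0=0, c1=1, c2=0)
[Jacobi] macro 4: S0 reads c0=0 → after 1×micro: 1; S1 reads c0=0 → after 1×micro: 1; S2 reads c2=0 → after 1×micro: 0 ⇒ (c0=1, c1=1, c2=0)
[Jacobi] macro 5: S0 reads c0=1 → after 1×micro: 4; S1 reads c0=1 → after 1×micro: 0; S2 reads c2=0 → after 1×micro: 0 ⇒ (c0=4, c1=0, c2=0)
[Gauss-Seidel] macro 1: S0 reads c0=0 → after 1×micro: 1; S1 reads c0=1 → after 1×micro: 1; S2 reads c2=0 → after 1×micro: 0 ⇒ (c0=1, c1=1, c2=0)
[Gauss-Seidel] macro 2: S0 reads c0=1 → after 1×micro: 4; S1 reads c0=4 → after 1×micro: 1; S2 reads c2=0 → after 1×micro: 0 ⇒ (c0=4, c1=1, c2=0)
[Gauss-Seidel] macro 3: S0 reads c0=4 → after 1×micro: 0; S1 reads c0=0 → after 1×micro: 1; S2 reads c2=0 → after 1×micro: 0 ⇒ (c0=0, c1=1, c2=0)
[Gauss-Seidel] macro 4: S0 reads c0=0 → after 1×micro: 1; S1 reads c0=1 → after 1×micro: 0; S2 reads c2=0 → after 1×micro: 0 ⇒ (c0=1, c1=0, c2=0)
[Gauss-Seidel] macro 5: S0 reads c0=1 → after 1×micro: 4; S1 reads c0=4 → after 1×micro: 0; S2 reads c2=0 → after 1×micro: 0 ⇒ (c0=4, c1=0, c2=0)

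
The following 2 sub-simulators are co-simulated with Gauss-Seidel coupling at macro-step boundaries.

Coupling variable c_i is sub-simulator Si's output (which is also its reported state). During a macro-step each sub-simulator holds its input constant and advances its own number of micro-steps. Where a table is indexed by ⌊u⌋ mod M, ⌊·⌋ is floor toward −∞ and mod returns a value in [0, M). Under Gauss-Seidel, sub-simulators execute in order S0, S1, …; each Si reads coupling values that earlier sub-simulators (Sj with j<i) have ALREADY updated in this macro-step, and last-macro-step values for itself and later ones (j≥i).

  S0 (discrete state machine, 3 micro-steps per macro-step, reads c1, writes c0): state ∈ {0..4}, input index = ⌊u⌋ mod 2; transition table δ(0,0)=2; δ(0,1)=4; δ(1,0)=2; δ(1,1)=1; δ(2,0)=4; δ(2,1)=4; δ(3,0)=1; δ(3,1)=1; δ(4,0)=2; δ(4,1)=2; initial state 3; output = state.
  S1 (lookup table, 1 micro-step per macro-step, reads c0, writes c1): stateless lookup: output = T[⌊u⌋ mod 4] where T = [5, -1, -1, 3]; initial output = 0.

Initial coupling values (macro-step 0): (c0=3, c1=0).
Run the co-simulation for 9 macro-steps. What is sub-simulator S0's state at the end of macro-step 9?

S0 state at macro-step 9 = 4

macro 1: S0 reads c1=0 → after 3×micro: 4; S1 reads c0=4 → after 1×micro: 5 ⇒ (c0=4, c1=5)
macro 2: S0 reads c1=5 → after 3×micro: 2; S1 reads c0=2 → after 1×micro: -1 ⇒ (c0=2, c1=-1)
macro 3: S0 reads c1=-1 → after 3×micro: 4; S1 reads c0=4 → after 1×micro: 5 ⇒ (c0=4, c1=5)
macro 4: S0 reads c1=5 → after 3×micro: 2; S1 reads c0=2 → after 1×micro: -1 ⇒ (c0=2, c1=-1)
macro 5: S0 reads c1=-1 → after 3×micro: 4; S1 reads c0=4 → after 1×micro: 5 ⇒ (c0=4, c1=5)
macro 6: S0 reads c1=5 → after 3×micro: 2; S1 reads c0=2 → after 1×micro: -1 ⇒ (c0=2, c1=-1)
macro 7: S0 reads c1=-1 → after 3×micro: 4; S1 reads c0=4 → after 1×micro: 5 ⇒ (c0=4, c1=5)
macro 8: S0 reads c1=5 → after 3×micro: 2; S1 reads c0=2 → after 1×micro: -1 ⇒ (c0=2, c1=-1)
macro 9: S0 reads c1=-1 → after 3×micro: 4; S1 reads c0=4 → after 1×micro: 5 ⇒ (c0=4, c1=5)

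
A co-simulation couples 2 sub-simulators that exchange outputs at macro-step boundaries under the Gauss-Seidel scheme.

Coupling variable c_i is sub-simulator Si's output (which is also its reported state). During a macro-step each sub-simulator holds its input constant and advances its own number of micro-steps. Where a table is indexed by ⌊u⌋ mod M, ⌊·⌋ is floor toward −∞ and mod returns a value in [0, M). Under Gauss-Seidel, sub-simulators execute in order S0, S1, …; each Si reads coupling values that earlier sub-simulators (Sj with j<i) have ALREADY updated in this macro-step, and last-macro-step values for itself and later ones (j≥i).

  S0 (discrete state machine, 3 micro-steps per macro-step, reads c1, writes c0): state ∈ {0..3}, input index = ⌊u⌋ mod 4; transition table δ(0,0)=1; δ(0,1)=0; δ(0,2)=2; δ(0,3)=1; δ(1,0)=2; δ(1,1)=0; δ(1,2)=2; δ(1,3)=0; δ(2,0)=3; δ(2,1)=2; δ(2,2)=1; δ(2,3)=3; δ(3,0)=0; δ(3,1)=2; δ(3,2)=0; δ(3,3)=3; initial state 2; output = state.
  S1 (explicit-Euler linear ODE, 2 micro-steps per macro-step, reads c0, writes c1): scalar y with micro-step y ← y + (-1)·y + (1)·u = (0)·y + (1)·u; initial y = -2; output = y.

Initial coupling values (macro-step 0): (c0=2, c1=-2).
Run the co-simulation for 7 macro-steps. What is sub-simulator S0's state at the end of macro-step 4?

S0 state at macro-step 4 = 3

macro 1: S0 reads c1=-2 → after 3×micro: 1; S1 reads c0=1 → after 2×micro: 1 ⇒ (c0=1, c1=1)
macro 2: S0 reads c1=1 → after 3×micro: 0; S1 reads c0=0 → after 2×micro: 0 ⇒ (c0=0, c1=0)
macro 3: S0 reads c1=0 → after 3×micro: 3; S1 reads c0=3 → after 2×micro: 3 ⇒ (c0=3, c1=3)
macro 4: S0 reads c1=3 → after 3×micro: 3; S1 reads c0=3 → after 2×micro: 3 ⇒ (c0=3, c1=3)
macro 5: S0 reads c1=3 → after 3×micro: 3; S1 reads c0=3 → after 2×micro: 3 ⇒ (c0=3, c1=3)
macro 6: S0 reads c1=3 → after 3×micro: 3; S1 reads c0=3 → after 2×micro: 3 ⇒ (c0=3, c1=3)
macro 7: S0 reads c1=3 → after 3×micro: 3; S1 reads c0=3 → after 2×micro: 3 ⇒ (c0=3, c1=3)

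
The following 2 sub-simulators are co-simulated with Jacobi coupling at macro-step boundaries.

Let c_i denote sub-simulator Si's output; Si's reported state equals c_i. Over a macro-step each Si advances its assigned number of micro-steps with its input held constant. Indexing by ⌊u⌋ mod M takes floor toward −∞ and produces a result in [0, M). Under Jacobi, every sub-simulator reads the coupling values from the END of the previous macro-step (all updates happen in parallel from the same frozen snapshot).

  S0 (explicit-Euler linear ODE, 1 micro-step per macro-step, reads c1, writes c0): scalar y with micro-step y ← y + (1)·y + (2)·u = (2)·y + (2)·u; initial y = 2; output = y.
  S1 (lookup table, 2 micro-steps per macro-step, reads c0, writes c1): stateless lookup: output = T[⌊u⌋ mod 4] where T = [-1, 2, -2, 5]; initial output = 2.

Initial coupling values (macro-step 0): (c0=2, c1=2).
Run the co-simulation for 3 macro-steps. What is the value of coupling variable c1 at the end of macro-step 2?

c1 at macro-step 2 = -1

macro 1: S0 reads c1=2 → after 1×micro: 8; S1 reads c0=2 → after 2×micro: -2 ⇒ (c0=8, c1=-2)
macro 2: S0 reads c1=-2 → after 1×micro: 12; S1 reads c0=8 → after 2×micro: -1 ⇒ (c0=12, c1=-1)
macro 3: S0 reads c1=-1 → after 1×micro: 22; S1 reads c0=12 → after 2×micro: -1 ⇒ (c0=22, c1=-1)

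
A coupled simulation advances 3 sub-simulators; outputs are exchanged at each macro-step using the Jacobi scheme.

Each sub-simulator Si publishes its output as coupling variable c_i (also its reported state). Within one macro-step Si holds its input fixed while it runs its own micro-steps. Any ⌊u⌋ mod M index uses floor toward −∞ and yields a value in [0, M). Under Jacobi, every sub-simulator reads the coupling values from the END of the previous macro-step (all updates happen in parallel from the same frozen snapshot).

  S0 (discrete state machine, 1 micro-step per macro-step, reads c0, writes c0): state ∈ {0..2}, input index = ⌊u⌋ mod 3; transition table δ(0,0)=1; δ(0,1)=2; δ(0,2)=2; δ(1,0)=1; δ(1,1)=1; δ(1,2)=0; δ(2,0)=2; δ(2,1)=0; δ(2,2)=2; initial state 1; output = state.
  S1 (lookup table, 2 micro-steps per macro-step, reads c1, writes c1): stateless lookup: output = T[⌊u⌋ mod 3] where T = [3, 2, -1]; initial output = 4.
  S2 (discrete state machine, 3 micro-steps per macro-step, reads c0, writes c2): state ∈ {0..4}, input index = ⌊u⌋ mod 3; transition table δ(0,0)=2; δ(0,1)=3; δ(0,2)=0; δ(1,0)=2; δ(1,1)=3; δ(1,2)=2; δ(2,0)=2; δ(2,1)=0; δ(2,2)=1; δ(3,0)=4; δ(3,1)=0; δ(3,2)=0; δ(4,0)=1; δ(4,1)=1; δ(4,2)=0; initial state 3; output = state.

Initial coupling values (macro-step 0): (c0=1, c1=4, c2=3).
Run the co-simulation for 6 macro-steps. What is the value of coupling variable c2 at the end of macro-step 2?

macro 1: S0 reads c0=1 → after 1×micro: 1; S1 reads c1=4 → after 2×micro: 2; S2 reads c0=1 → after 3×micro: 0 ⇒ (c0=1, c1=2, c2=0)
macro 2: S0 reads c0=1 → after 1×micro: 1; S1 reads c1=2 → after 2×micro: -1; S2 reads c0=1 → after 3×micro: 3 ⇒ (c0=1, c1=-1, c2=3)
macro 3: S0 reads c0=1 → after 1×micro: 1; S1 reads c1=-1 → after 2×micro: -1; S2 reads c0=1 → after 3×micro: 0 ⇒ (c0=1, c1=-1, c2=0)
macro 4: S0 reads c0=1 → after 1×micro: 1; S1 reads c1=-1 → after 2×micro: -1; S2 reads c0=1 → after 3×micro: 3 ⇒ (c0=1, c1=-1, c2=3)
macro 5: S0 reads c0=1 → after 1×micro: 1; S1 reads c1=-1 → after 2×micro: -1; S2 reads c0=1 → after 3×micro: 0 ⇒ (c0=1, c1=-1, c2=0)
macro 6: S0 reads c0=1 → after 1×micro: 1; S1 reads c1=-1 → after 2×micro: -1; S2 reads c0=1 → after 3×micro: 3 ⇒ (c0=1, c1=-1, c2=3)

c2 at macro-step 2 = 3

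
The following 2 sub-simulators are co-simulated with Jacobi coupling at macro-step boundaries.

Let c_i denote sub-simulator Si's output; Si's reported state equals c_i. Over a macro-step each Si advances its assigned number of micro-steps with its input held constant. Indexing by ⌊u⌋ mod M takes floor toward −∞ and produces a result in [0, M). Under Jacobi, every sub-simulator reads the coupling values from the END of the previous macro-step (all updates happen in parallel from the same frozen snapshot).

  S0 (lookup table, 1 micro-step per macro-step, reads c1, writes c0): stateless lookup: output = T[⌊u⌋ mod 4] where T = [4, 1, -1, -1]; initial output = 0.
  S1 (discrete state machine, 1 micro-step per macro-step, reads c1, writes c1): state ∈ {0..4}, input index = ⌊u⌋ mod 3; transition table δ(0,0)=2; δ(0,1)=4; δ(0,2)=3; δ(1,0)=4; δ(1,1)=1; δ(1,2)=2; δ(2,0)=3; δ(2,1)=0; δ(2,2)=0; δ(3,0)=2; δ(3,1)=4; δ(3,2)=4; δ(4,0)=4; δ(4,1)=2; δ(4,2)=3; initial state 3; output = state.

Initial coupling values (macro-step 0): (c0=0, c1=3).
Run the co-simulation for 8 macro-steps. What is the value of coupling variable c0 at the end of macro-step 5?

c0 at macro-step 5 = 4

macro 1: S0 reads c1=3 → after 1×micro: -1; S1 reads c1=3 → after 1×micro: 2 ⇒ (c0=-1, c1=2)
macro 2: S0 reads c1=2 → after 1×micro: -1; S1 reads c1=2 → after 1×micro: 0 ⇒ (c0=-1, c1=0)
macro 3: S0 reads c1=0 → after 1×micro: 4; S1 reads c1=0 → after 1×micro: 2 ⇒ (c0=4, c1=2)
macro 4: S0 reads c1=2 → after 1×micro: -1; S1 reads c1=2 → after 1×micro: 0 ⇒ (c0=-1, c1=0)
macro 5: S0 reads c1=0 → after 1×micro: 4; S1 reads c1=0 → after 1×micro: 2 ⇒ (c0=4, c1=2)
macro 6: S0 reads c1=2 → after 1×micro: -1; S1 reads c1=2 → after 1×micro: 0 ⇒ (c0=-1, c1=0)
macro 7: S0 reads c1=0 → after 1×micro: 4; S1 reads c1=0 → after 1×micro: 2 ⇒ (c0=4, c1=2)
macro 8: S0 reads c1=2 → after 1×micro: -1; S1 reads c1=2 → after 1×micro: 0 ⇒ (c0=-1, c1=0)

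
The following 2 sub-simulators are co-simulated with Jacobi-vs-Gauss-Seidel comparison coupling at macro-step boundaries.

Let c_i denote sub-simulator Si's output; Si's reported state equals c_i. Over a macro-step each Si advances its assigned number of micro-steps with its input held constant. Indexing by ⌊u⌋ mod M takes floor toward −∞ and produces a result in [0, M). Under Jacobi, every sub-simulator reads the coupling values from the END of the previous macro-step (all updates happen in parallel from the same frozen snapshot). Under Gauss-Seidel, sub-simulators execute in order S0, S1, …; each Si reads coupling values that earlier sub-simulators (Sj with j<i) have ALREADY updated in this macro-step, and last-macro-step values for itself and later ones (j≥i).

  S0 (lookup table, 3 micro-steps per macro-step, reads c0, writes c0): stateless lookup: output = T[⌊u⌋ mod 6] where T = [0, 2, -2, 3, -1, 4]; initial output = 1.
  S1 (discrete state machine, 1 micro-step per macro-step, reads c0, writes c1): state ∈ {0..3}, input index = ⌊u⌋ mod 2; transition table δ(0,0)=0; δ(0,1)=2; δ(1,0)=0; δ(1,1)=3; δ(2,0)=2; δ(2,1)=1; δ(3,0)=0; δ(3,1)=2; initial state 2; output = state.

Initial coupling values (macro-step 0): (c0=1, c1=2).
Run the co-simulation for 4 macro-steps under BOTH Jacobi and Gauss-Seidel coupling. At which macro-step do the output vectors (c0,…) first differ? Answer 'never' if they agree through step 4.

[Jacobi] macro 1: S0 reads c0=1 → after 3×micro: 2; S1 reads c0=1 → after 1×micro: 1 ⇒ (c0=2, c1=1)
[Jacobi] macro 2: S0 reads c0=2 → after 3×micro: -2; S1 reads c0=2 → after 1×micro: 0 ⇒ (c0=-2, c1=0)
[Jacobi] macro 3: S0 reads c0=-2 → after 3×micro: -1; S1 reads c0=-2 → after 1×micro: 0 ⇒ (c0=-1, c1=0)
[Jacobi] macro 4: S0 reads c0=-1 → after 3×micro: 4; S1 reads c0=-1 → after 1×micro: 2 ⇒ (c0=4, c1=2)
[Gauss-Seidel] macro 1: S0 reads c0=1 → after 3×micro: 2; S1 reads c0=2 → after 1×micro: 2 ⇒ (c0=2, c1=2)
[Gauss-Seidel] macro 2: S0 reads c0=2 → after 3×micro: -2; S1 reads c0=-2 → after 1×micro: 2 ⇒ (c0=-2, c1=2)
[Gauss-Seidel] macro 3: S0 reads c0=-2 → after 3×micro: -1; S1 reads c0=-1 → after 1×micro: 1 ⇒ (c0=-1, c1=1)
[Gauss-Seidel] macro 4: S0 reads c0=-1 → after 3×micro: 4; S1 reads c0=4 → after 1×micro: 0 ⇒ (c0=4, c1=0)

first divergence at macro-step: 1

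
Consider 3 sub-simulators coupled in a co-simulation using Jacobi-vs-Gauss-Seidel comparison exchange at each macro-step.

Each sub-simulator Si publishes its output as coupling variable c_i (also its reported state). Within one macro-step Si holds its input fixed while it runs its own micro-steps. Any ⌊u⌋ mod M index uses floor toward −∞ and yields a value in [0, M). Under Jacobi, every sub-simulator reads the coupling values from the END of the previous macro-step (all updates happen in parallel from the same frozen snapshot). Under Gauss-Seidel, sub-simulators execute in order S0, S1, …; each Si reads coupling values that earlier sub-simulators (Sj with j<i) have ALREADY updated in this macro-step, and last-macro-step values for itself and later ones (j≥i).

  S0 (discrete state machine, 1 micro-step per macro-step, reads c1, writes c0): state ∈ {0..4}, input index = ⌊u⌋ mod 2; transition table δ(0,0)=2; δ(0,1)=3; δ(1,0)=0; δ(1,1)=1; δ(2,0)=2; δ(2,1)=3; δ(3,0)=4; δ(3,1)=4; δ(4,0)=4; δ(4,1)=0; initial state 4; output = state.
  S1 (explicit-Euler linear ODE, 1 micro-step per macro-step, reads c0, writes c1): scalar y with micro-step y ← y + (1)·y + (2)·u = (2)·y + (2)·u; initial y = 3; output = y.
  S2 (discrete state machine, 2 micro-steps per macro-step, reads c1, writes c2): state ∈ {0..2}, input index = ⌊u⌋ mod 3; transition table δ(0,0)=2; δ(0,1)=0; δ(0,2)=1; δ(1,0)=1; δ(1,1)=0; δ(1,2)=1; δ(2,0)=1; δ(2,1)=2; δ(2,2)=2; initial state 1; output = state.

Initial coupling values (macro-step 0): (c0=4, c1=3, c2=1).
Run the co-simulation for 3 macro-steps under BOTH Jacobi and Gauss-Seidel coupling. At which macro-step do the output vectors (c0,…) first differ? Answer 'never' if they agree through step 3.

first divergence at macro-step: 1

[Jacobi] macro 1: S0 reads c1=3 → after 1×micro: 0; S1 reads c0=4 → after 1×micro: 14; S2 reads c1=3 → after 2×micro: 1 ⇒ (c0=0, c1=14, c2=1)
[Jacobi] macro 2: S0 reads c1=14 → after 1×micro: 2; S1 reads c0=0 → after 1×micro: 28; S2 reads c1=14 → after 2×micro: 1 ⇒ (c0=2, c1=28, c2=1)
[Jacobi] macro 3: S0 reads c1=28 → after 1×micro: 2; S1 reads c0=2 → after 1×micro: 60; S2 reads c1=28 → after 2×micro: 0 ⇒ (c0=2, c1=60, c2=0)
[Gauss-Seidel] macro 1: S0 reads c1=3 → after 1×micro: 0; S1 reads c0=0 → after 1×micro: 6; S2 reads c1=6 → after 2×micro: 1 ⇒ (c0=0, c1=6, c2=1)
[Gauss-Seidel] macro 2: S0 reads c1=6 → after 1×micro: 2; S1 reads c0=2 → after 1×micro: 16; S2 reads c1=16 → after 2×micro: 0 ⇒ (c0=2, c1=16, c2=0)
[Gauss-Seidel] macro 3: S0 reads c1=16 → after 1×micro: 2; S1 reads c0=2 → after 1×micro: 36; S2 reads c1=36 → after 2×micro: 1 ⇒ (c0=2, c1=36, c2=1)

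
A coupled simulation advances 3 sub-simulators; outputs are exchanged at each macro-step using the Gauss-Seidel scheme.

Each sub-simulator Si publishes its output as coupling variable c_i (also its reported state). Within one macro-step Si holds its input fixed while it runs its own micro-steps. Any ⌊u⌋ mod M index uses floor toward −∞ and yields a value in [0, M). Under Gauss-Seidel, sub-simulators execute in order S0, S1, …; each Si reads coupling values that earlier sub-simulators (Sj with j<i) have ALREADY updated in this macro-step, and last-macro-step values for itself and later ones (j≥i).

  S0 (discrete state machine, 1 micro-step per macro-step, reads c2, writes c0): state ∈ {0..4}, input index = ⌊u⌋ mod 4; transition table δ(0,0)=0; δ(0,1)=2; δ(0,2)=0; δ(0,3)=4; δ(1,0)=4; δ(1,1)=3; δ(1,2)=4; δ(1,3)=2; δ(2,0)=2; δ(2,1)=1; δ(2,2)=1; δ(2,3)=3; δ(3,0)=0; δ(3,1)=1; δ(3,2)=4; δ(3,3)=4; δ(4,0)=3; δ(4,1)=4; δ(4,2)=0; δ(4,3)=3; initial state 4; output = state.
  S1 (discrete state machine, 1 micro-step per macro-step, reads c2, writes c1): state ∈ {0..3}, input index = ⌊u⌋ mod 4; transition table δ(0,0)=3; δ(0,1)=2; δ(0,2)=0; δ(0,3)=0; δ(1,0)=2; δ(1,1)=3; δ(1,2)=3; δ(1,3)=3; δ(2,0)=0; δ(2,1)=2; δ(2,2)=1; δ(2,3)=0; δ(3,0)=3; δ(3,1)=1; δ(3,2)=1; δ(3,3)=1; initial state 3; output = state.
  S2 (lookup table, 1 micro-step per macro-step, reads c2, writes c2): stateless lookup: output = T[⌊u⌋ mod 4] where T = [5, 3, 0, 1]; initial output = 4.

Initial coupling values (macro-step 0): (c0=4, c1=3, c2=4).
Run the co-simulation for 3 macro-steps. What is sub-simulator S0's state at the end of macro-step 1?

S0 state at macro-step 1 = 3

macro 1: S0 reads c2=4 → after 1×micro: 3; S1 reads c2=4 → after 1×micro: 3; S2 reads c2=4 → after 1×micro: 5 ⇒ (c0=3, c1=3, c2=5)
macro 2: S0 reads c2=5 → after 1×micro: 1; S1 reads c2=5 → after 1×micro: 1; S2 reads c2=5 → after 1×micro: 3 ⇒ (c0=1, c1=1, c2=3)
macro 3: S0 reads c2=3 → after 1×micro: 2; S1 reads c2=3 → after 1×micro: 3; S2 reads c2=3 → after 1×micro: 1 ⇒ (c0=2, c1=3, c2=1)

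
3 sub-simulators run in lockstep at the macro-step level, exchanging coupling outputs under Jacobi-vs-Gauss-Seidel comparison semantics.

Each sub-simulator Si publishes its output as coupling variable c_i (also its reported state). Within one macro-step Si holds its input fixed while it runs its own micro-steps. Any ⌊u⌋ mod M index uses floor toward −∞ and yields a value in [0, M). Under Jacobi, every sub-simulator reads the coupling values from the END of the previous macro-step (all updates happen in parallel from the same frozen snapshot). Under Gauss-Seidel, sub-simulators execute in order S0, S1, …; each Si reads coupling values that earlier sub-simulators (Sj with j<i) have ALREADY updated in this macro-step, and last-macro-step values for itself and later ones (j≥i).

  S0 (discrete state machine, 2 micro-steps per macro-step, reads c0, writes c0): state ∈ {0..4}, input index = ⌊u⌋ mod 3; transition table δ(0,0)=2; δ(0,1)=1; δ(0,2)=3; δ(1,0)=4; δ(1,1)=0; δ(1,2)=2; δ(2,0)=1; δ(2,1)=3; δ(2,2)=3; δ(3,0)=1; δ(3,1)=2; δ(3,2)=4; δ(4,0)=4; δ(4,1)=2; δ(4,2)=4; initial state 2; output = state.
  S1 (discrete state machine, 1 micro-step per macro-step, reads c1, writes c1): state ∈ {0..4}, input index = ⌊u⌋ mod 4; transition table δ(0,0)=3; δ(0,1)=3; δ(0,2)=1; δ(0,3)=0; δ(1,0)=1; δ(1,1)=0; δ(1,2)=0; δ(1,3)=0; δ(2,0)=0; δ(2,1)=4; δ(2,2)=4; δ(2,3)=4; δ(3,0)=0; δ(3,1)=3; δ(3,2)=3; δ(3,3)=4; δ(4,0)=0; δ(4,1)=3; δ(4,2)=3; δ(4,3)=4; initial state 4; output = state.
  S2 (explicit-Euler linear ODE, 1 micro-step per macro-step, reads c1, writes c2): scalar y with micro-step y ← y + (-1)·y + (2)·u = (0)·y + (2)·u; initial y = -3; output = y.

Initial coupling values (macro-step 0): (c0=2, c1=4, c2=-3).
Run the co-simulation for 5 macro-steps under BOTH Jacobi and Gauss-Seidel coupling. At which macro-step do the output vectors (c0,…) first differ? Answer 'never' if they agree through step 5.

first divergence at macro-step: 1

[Jacobi] macro 1: S0 reads c0=2 → after 2×micro: 4; S1 reads c1=4 → after 1×micro: 0; S2 reads c1=4 → after 1×micro: 8 ⇒ (c0=4, c1=0, c2=8)
[Jacobi] macro 2: S0 reads c0=4 → after 2×micro: 3; S1 reads c1=0 → after 1×micro: 3; S2 reads c1=0 → after 1×micro: 0 ⇒ (c0=3, c1=3, c2=0)
[Jacobi] macro 3: S0 reads c0=3 → after 2×micro: 4; S1 reads c1=3 → after 1×micro: 4; S2 reads c1=3 → after 1×micro: 6 ⇒ (c0=4, c1=4, c2=6)
[Jacobi] macro 4: S0 reads c0=4 → after 2×micro: 3; S1 reads c1=4 → after 1×micro: 0; S2 reads c1=4 → after 1×micro: 8 ⇒ (c0=3, c1=0, c2=8)
[Jacobi] macro 5: S0 reads c0=3 → after 2×micro: 4; S1 reads c1=0 → after 1×micro: 3; S2 reads c1=0 → after 1×micro: 0 ⇒ (c0=4, c1=3, c2=0)
[Gauss-Seidel] macro 1: S0 reads c0=2 → after 2×micro: 4; S1 reads c1=4 → after 1×micro: 0; S2 reads c1=0 → after 1×micro: 0 ⇒ (c0=4, c1=0, c2=0)
[Gauss-Seidel] macro 2: S0 reads c0=4 → after 2×micro: 3; S1 reads c1=0 → after 1×micro: 3; S2 reads c1=3 → after 1×micro: 6 ⇒ (c0=3, c1=3, c2=6)
[Gauss-Seidel] macro 3: S0 reads c0=3 → after 2×micro: 4; S1 reads c1=3 → after 1×micro: 4; S2 reads c1=4 → after 1×micro: 8 ⇒ (c0=4, c1=4, c2=8)
[Gauss-Seidel] macro 4: S0 reads c0=4 → after 2×micro: 3; S1 reads c1=4 → after 1×micro: 0; S2 reads c1=0 → after 1×micro: 0 ⇒ (c0=3, c1=0, c2=0)
[Gauss-Seidel] macro 5: S0 reads c0=3 → after 2×micro: 4; S1 reads c1=0 → after 1×micro: 3; S2 reads c1=3 → after 1×micro: 6 ⇒ (c0=4, c1=3, c2=6)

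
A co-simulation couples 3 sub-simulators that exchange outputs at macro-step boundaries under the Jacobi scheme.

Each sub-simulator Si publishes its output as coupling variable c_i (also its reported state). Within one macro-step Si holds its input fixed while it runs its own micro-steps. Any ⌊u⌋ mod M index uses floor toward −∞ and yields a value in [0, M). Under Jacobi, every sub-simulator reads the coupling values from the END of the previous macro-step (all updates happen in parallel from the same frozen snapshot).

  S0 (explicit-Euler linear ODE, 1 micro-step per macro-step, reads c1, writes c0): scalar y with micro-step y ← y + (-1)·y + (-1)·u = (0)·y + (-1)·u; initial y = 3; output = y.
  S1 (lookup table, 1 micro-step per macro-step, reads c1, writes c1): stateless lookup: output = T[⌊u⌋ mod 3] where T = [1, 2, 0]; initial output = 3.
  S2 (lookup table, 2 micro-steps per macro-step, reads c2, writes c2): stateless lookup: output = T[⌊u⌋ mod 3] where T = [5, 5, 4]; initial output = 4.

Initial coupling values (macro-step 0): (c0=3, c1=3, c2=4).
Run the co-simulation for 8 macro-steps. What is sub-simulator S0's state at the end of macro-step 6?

macro 1: S0 reads c1=3 → after 1×micro: -3; S1 reads c1=3 → after 1×micro: 1; S2 reads c2=4 → after 2×micro: 5 ⇒ (c0=-3, c1=1, c2=5)
macro 2: S0 reads c1=1 → after 1×micro: -1; S1 reads c1=1 → after 1×micro: 2; S2 reads c2=5 → after 2×micro: 4 ⇒ (c0=-1, c1=2, c2=4)
macro 3: S0 reads c1=2 → after 1×micro: -2; S1 reads c1=2 → after 1×micro: 0; S2 reads c2=4 → after 2×micro: 5 ⇒ (c0=-2, c1=0, c2=5)
macro 4: S0 reads c1=0 → after 1×micro: 0; S1 reads c1=0 → after 1×micro: 1; S2 reads c2=5 → after 2×micro: 4 ⇒ (c0=0, c1=1, c2=4)
macro 5: S0 reads c1=1 → after 1×micro: -1; S1 reads c1=1 → after 1×micro: 2; S2 reads c2=4 → after 2×micro: 5 ⇒ (c0=-1, c1=2, c2=5)
macro 6: S0 reads c1=2 → after 1×micro: -2; S1 reads c1=2 → after 1×micro: 0; S2 reads c2=5 → after 2×micro: 4 ⇒ (c0=-2, c1=0, c2=4)
macro 7: S0 reads c1=0 → after 1×micro: 0; S1 reads c1=0 → after 1×micro: 1; S2 reads c2=4 → after 2×micro: 5 ⇒ (c0=0, c1=1, c2=5)
macro 8: S0 reads c1=1 → after 1×micro: -1; S1 reads c1=1 → after 1×micro: 2; S2 reads c2=5 → after 2×micro: 4 ⇒ (c0=-1, c1=2, c2=4)

S0 state at macro-step 6 = -2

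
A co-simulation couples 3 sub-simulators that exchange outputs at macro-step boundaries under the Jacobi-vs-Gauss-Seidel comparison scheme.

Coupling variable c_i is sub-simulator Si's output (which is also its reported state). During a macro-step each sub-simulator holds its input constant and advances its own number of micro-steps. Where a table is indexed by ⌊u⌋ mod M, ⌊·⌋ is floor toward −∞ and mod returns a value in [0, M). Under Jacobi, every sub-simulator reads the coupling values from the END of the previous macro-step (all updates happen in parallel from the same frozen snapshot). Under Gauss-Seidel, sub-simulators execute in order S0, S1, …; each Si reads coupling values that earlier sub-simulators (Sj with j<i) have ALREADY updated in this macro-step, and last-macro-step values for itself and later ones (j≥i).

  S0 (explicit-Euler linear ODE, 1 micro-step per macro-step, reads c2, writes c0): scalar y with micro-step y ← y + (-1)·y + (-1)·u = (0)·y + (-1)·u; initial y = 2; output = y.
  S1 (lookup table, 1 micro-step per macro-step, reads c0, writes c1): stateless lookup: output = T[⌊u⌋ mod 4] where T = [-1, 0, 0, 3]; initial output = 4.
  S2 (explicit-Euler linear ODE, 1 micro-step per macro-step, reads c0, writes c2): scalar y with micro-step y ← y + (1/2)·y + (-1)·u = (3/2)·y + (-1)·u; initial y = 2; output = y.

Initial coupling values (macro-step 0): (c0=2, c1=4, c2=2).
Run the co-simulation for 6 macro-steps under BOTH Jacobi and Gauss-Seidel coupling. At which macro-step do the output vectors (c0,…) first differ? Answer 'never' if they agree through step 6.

[Jacobi] macro 1: S0 reads c2=2 → after 1×micro: -2; S1 reads c0=2 → after 1×micro: 0; S2 reads c0=2 → after 1×micro: 1 ⇒ (c0=-2, c1=0, c2=1)
[Jacobi] macro 2: S0 reads c2=1 → after 1×micro: -1; S1 reads c0=-2 → after 1×micro: 0; S2 reads c0=-2 → after 1×micro: 7/2 ⇒ (c0=-1, c1=0, c2=7/2)
[Jacobi] macro 3: S0 reads c2=7/2 → after 1×micro: -7/2; S1 reads c0=-1 → after 1×micro: 3; S2 reads c0=-1 → after 1×micro: 25/4 ⇒ (c0=-7/2, c1=3, c2=25/4)
[Jacobi] macro 4: S0 reads c2=25/4 → after 1×micro: -25/4; S1 reads c0=-7/2 → after 1×micro: -1; S2 reads c0=-7/2 → after 1×micro: 103/8 ⇒ (c0=-25/4, c1=-1, c2=103/8)
[Jacobi] macro 5: S0 reads c2=103/8 → after 1×micro: -103/8; S1 reads c0=-25/4 → after 1×micro: 0; S2 reads c0=-25/4 → after 1×micro: 409/16 ⇒ (c0=-103/8, c1=0, c2=409/16)
[Jacobi] macro 6: S0 reads c2=409/16 → after 1×micro: -409/16; S1 reads c0=-103/8 → after 1×micro: 3; S2 reads c0=-103/8 → after 1×micro: 1639/32 ⇒ (c0=-409/16, c1=3, c2=1639/32)
[Gauss-Seidel] macro 1: S0 reads c2=2 → after 1×micro: -2; S1 reads c0=-2 → after 1×micro: 0; S2 reads c0=-2 → after 1×micro: 5 ⇒ (c0=-2, c1=0, c2=5)
[Gauss-Seidel] macro 2: S0 reads c2=5 → after 1×micro: -5; S1 reads c0=-5 → after 1×micro: 3; S2 reads c0=-5 → after 1×micro: 25/2 ⇒ (c0=-5, c1=3, c2=25/2)
[Gauss-Seidel] macro 3: S0 reads c2=25/2 → after 1×micro: -25/2; S1 reads c0=-25/2 → after 1×micro: 3; S2 reads c0=-25/2 → after 1×micro: 125/4 ⇒ (c0=-25/2, c1=3, c2=125/4)
[Gauss-Seidel] macro 4: S0 reads c2=125/4 → after 1×micro: -125/4; S1 reads c0=-125/4 → after 1×micro: -1; S2 reads c0=-125/4 → after 1×micro: 625/8 ⇒ (c0=-125/4, c1=-1, c2=625/8)
[Gauss-Seidel] macro 5: S0 reads c2=625/8 → after 1×micro: -625/8; S1 reads c0=-625/8 → after 1×micro: 0; S2 reads c0=-625/8 → after 1×micro: 3125/16 ⇒ (c0=-625/8, c1=0, c2=3125/16)
[Gauss-Seidel] macro 6: S0 reads c2=3125/16 → after 1×micro: -3125/16; S1 reads c0=-3125/16 → after 1×micro: -1; S2 reads c0=-3125/16 → after 1×micro: 15625/32 ⇒ (c0=-3125/16, c1=-1, c2=15625/32)

first divergence at macro-step: 1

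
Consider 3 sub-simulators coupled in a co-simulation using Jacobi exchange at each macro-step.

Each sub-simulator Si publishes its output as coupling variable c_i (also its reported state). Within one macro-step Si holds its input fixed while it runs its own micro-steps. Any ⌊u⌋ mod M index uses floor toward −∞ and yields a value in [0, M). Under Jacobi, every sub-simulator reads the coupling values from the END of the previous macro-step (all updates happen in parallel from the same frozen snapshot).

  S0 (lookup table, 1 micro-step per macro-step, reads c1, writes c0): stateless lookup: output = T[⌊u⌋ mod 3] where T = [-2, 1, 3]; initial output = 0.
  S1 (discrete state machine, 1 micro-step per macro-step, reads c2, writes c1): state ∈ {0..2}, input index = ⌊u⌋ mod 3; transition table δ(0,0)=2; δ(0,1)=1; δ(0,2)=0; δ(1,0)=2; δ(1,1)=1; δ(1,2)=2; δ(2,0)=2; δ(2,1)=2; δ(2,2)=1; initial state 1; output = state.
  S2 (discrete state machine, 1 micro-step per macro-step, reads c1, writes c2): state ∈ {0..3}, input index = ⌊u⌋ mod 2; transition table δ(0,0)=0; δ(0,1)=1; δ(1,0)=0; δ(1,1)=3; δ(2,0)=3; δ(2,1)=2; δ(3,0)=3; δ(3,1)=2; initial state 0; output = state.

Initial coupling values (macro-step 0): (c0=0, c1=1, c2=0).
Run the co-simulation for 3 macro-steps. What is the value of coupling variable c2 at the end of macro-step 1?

c2 at macro-step 1 = 1

macro 1: S0 reads c1=1 → after 1×micro: 1; S1 reads c2=0 → after 1×micro: 2; S2 reads c1=1 → after 1×micro: 1 ⇒ (c0=1, c1=2, c2=1)
macro 2: S0 reads c1=2 → after 1×micro: 3; S1 reads c2=1 → after 1×micro: 2; S2 reads c1=2 → after 1×micro: 0 ⇒ (c0=3, c1=2, c2=0)
macro 3: S0 reads c1=2 → after 1×micro: 3; S1 reads c2=0 → after 1×micro: 2; S2 reads c1=2 → after 1×micro: 0 ⇒ (c0=3, c1=2, c2=0)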